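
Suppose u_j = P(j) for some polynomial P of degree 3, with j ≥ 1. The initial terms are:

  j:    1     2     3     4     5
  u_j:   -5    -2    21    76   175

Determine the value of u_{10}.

1750

1st diffs: 3, 23, 55, 99.
2nd diffs: 20, 32, 44.
3rd diffs: 12, 12 (constant).
Newton forward-difference form: u_j = -5 + 3·C(j-1,1) + 20·C(j-1,2) + 12·C(j-1,3).
At j = 10: j-1 = 9, so u_{10} = -5 + 27 + 720 + 1008 = 1750.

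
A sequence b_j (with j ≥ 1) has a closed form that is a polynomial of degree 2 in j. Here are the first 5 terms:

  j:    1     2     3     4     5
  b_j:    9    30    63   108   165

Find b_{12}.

900

1st diffs: 21, 33, 45, 57.
2nd diffs: 12, 12, 12 (constant).
Newton forward-difference form: b_j = 9 + 21·C(j-1,1) + 12·C(j-1,2).
At j = 12: j-1 = 11, so b_{12} = 9 + 231 + 660 = 900.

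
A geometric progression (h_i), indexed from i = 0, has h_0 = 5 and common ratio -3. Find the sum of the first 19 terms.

1452826835

h_i = 5·(-3)^(i-0).
S = 5·((-3)^19 - 1)/(-3 - 1) = 5·(-1162261467 - 1)/(-4) = 1452826835.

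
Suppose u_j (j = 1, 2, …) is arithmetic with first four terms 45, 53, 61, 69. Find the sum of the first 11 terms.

935

Common difference d = 8.
u_j = 45 + (j - 1)·8.
u_{11} = 125; S = 11·(45 + 125)/2 = 935.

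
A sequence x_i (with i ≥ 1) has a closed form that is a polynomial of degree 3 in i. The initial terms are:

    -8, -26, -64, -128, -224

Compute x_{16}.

-5108

1st diffs: -18, -38, -64, -96.
2nd diffs: -20, -26, -32.
3rd diffs: -6, -6 (constant).
Newton forward-difference form: x_i = -8 + (-18)·C(i-1,1) + (-20)·C(i-1,2) + (-6)·C(i-1,3).
At i = 16: i-1 = 15, so x_{16} = -8 - 270 - 2100 - 2730 = -5108.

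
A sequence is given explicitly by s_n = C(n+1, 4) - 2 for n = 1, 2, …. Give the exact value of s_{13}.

999

C(14, 4) = 1001, so s_{13} = 999.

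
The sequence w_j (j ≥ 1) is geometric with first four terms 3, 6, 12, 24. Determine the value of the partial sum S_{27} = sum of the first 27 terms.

Common ratio r = 2.
w_j = 3·2^(j-1).
S = 3·(2^27 - 1)/(2 - 1) = 3·(134217728 - 1)/(1) = 402653181.

402653181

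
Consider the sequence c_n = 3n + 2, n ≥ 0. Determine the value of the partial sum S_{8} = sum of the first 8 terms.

100

Over n = 0..7: Σn = 28.
Total = (3)·28 + (2)·8 = 100.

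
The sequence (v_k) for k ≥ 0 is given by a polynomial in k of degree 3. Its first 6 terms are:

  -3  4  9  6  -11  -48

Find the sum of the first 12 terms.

-2984

1st diffs: 7, 5, -3, -17, -37.
2nd diffs: -2, -8, -14, -20.
3rd diffs: -6, -6, -6 (constant).
Newton forward-difference form: v_k = -3 + 7·C(k,1) + (-2)·C(k,2) + (-6)·C(k,3).
Continuing: …, -111, -206, -339, -516, …, v_{11} = -1026.
Summing k = 0..11 (12 terms) gives -2984.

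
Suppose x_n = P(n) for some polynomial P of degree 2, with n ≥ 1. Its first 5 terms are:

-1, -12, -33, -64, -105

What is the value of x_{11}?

-561

1st diffs: -11, -21, -31, -41.
2nd diffs: -10, -10, -10 (constant).
Newton forward-difference form: x_n = -1 + (-11)·C(n-1,1) + (-10)·C(n-1,2).
At n = 11: n-1 = 10, so x_{11} = -1 - 110 - 450 = -561.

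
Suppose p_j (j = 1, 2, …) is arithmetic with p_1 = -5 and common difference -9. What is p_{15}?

p_j = -5 + (j - 1)·(-9).
p_{15} = -5 + 14·(-9) = -131.

-131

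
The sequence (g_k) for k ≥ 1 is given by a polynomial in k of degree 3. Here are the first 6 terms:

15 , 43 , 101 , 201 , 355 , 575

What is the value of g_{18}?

1st diffs: 28, 58, 100, 154, 220.
2nd diffs: 30, 42, 54, 66.
3rd diffs: 12, 12, 12 (constant).
Newton forward-difference form: g_k = 15 + 28·C(k-1,1) + 30·C(k-1,2) + 12·C(k-1,3).
At k = 18: k-1 = 17, so g_{18} = 15 + 476 + 4080 + 8160 = 12731.

12731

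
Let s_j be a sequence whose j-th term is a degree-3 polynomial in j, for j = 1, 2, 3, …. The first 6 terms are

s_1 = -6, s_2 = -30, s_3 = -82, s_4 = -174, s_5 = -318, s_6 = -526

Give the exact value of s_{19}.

-14514

1st diffs: -24, -52, -92, -144, -208.
2nd diffs: -28, -40, -52, -64.
3rd diffs: -12, -12, -12 (constant).
Newton forward-difference form: s_j = -6 + (-24)·C(j-1,1) + (-28)·C(j-1,2) + (-12)·C(j-1,3).
At j = 19: j-1 = 18, so s_{19} = -6 - 432 - 4284 - 9792 = -14514.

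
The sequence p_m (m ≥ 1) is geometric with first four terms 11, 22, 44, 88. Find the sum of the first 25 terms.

369098741

Common ratio r = 2.
p_m = 11·2^(m-1).
S = 11·(2^25 - 1)/(2 - 1) = 11·(33554432 - 1)/(1) = 369098741.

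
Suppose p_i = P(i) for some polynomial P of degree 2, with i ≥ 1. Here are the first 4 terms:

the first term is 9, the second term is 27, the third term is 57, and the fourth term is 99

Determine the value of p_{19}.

2169

1st diffs: 18, 30, 42.
2nd diffs: 12, 12 (constant).
Newton forward-difference form: p_i = 9 + 18·C(i-1,1) + 12·C(i-1,2).
At i = 19: i-1 = 18, so p_{19} = 9 + 324 + 1836 = 2169.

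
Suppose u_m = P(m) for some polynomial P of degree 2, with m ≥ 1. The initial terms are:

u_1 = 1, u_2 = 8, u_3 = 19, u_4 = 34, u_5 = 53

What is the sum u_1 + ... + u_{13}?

1st diffs: 7, 11, 15, 19.
2nd diffs: 4, 4, 4 (constant).
Newton forward-difference form: u_m = 1 + 7·C(m-1,1) + 4·C(m-1,2).
Continuing: …, 76, 103, 134, 169, …, u_{13} = 349.
Summing m = 1..13 (13 terms) gives 1703.

1703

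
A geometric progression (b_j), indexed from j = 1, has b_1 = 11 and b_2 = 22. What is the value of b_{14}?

Common ratio r = 2.
b_j = 11·2^(j-1).
b_{14} = 11·2^13 = 90112.

90112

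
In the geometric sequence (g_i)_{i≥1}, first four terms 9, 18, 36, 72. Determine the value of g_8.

1152

Common ratio r = 2.
g_i = 9·2^(i-1).
g_8 = 9·2^7 = 1152.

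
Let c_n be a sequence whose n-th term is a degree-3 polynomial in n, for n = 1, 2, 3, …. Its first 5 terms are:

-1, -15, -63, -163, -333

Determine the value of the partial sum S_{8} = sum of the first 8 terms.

1st diffs: -14, -48, -100, -170.
2nd diffs: -34, -52, -70.
3rd diffs: -18, -18 (constant).
So c_n = -3n^3 + n^2 + 4n - 3.
Continuing: -591, -955, -1443.
Summing n = 1..8 (8 terms) gives -3564.

-3564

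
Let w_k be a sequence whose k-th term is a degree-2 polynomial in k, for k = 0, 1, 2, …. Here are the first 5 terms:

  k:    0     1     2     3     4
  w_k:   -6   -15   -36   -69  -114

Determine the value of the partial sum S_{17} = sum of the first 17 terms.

1st diffs: -9, -21, -33, -45.
2nd diffs: -12, -12, -12 (constant).
So w_k = -6k^2 - 3k - 6.
Continuing: …, -171, -240, -321, -414, …, w_{16} = -1590.
Summing k = 0..16 (17 terms) gives -9486.

-9486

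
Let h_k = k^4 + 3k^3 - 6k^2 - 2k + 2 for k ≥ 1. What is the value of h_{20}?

181562

h_{20} = 1·20^4 + 3·20^3 - 6·20^2 - 2·20 + 2 = 181562.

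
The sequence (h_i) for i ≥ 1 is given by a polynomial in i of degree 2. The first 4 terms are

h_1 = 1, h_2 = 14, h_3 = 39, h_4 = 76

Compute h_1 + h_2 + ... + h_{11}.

2706

1st diffs: 13, 25, 37.
2nd diffs: 12, 12 (constant).
Newton forward-difference form: h_i = 1 + 13·C(i-1,1) + 12·C(i-1,2).
Continuing: …, 125, 186, 259, 344, …, h_{11} = 671.
Summing i = 1..11 (11 terms) gives 2706.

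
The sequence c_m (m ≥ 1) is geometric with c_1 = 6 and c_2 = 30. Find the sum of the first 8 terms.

Common ratio r = 5.
c_m = 6·5^(m-1).
S = 6·(5^8 - 1)/(5 - 1) = 6·(390625 - 1)/(4) = 585936.

585936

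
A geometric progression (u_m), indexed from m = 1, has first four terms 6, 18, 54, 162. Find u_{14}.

9565938

Common ratio r = 3.
u_m = 6·3^(m-1).
u_{14} = 6·3^13 = 9565938.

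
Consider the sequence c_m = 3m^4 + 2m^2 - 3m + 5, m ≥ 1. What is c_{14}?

115603

c_{14} = 3·14^4 + 2·14^2 - 3·14 + 5 = 115603.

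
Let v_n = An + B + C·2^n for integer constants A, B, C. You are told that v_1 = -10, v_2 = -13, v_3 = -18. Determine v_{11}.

-2066

Plug in n = 1, 2, 3: A + B + 2C = -10; 2A + B + 4C = -13; 3A + B + 8C = -18.
Subtracting the first from the second: A + 2C = -3.
Subtracting the second from the third: A + 4C = -5.
Solving: C = -1, A = -1, then B = -7.
Therefore v_{11} = -11 + (-7) + (-1)·2048 = -2066.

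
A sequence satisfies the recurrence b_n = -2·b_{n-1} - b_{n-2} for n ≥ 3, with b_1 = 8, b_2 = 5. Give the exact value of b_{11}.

-122

Compute successive terms:
b_3 = -18  b_4 = 31  b_5 = -44  b_6 = 57  b_7 = -70  b_8 = 83  b_9 = -96  b_{10} = 109  b_{11} = -122.
(Characteristic roots are -1 and -1.)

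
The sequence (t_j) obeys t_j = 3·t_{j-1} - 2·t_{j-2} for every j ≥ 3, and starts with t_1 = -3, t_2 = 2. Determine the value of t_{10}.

Step forward from the initial values:
t_3 = 12  t_4 = 32  t_5 = 72  t_6 = 152  t_7 = 312  t_8 = 632  t_9 = 1272  t_{10} = 2552.
(Characteristic roots are 2 and 1.)

2552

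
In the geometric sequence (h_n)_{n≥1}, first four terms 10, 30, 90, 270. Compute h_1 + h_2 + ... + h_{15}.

Common ratio r = 3.
h_n = 10·3^(n-1).
S = 10·(3^15 - 1)/(3 - 1) = 10·(14348907 - 1)/(2) = 71744530.

71744530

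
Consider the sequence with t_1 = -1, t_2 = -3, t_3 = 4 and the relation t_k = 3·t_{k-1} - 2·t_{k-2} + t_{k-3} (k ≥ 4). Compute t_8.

481

Applying the relation repeatedly:
t_4 = 17;  t_5 = 40;  t_6 = 90;  t_7 = 207;  t_8 = 481.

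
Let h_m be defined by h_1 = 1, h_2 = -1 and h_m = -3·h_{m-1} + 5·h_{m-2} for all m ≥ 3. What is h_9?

38872

Iterate the recurrence:
h_3 = 8;  h_4 = -29;  h_5 = 127;  h_6 = -526;  h_7 = 2213;  h_8 = -9269;  h_9 = 38872.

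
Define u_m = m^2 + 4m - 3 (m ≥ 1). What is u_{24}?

669

u_{24} = 1·24^2 + 4·24 - 3 = 669.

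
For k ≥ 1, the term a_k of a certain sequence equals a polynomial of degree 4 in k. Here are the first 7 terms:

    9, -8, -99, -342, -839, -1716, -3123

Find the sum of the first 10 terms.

1st diffs: -17, -91, -243, -497, -877, -1407.
2nd diffs: -74, -152, -254, -380, -530.
3rd diffs: -78, -102, -126, -150.
4th diffs: -24, -24, -24 (constant).
Newton forward-difference form: a_k = 9 + (-17)·C(k-1,1) + (-74)·C(k-1,2) + (-78)·C(k-1,3) + (-24)·C(k-1,4).
Continuing: -5234, -8247, -12384.
Summing k = 1..10 (10 terms) gives -31983.

-31983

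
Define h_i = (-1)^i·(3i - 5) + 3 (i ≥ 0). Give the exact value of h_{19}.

(-1)^19 = -1; 3i - 5 at i=19 is 52; so h_{19} = -49.

-49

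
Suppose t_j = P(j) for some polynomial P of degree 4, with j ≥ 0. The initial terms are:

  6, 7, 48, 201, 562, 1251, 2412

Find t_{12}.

30378

1st diffs: 1, 41, 153, 361, 689, 1161.
2nd diffs: 40, 112, 208, 328, 472.
3rd diffs: 72, 96, 120, 144.
4th diffs: 24, 24, 24 (constant).
Newton forward-difference form: t_j = 6 + 1·C(j,1) + 40·C(j,2) + 72·C(j,3) + 24·C(j,4).
At j = 12: j = 12, so t_{12} = 6 + 12 + 2640 + 15840 + 11880 = 30378.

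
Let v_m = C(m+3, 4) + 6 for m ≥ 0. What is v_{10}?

721

C(13, 4) = 715, so v_{10} = 721.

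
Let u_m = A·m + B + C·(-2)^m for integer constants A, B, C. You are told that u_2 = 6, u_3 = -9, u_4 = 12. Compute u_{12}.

4068

The three given values yield: 2A + B + 4C = 6; 3A + B - 8C = -9; 4A + B + 16C = 12.
Subtracting the first from the second: A - 12C = -15.
Subtracting the second from the third: A + 24C = 21.
Solving: C = 1, A = -3, then B = 8.
Therefore u_{12} = -36 + 8 + 1·4096 = 4068.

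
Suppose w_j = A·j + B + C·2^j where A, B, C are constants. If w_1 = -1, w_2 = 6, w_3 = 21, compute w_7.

497

The three given values yield: A + B + 2C = -1; 2A + B + 4C = 6; 3A + B + 8C = 21.
Subtracting the first from the second: A + 2C = 7.
Subtracting the second from the third: A + 4C = 15.
Solving: C = 4, A = -1, then B = -8.
Therefore w_7 = -7 + (-8) + 4·128 = 497.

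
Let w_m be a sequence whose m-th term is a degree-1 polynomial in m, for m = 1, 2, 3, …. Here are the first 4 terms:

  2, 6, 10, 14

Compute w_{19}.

74

1st diffs: 4, 4, 4 (constant).
So w_m = 4m - 2.
Evaluating at m = 19 gives w_{19} = 74.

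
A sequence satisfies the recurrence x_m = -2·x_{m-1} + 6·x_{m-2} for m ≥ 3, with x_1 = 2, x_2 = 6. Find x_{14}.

Step forward from the initial values:
x_3 = 0, x_4 = 36, x_5 = -72, …, x_{11} = -211968, x_{12} = 774720, x_{13} = -2821248, x_{14} = 10290816.

10290816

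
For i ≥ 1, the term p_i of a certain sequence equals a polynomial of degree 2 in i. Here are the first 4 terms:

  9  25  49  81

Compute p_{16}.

1089

1st diffs: 16, 24, 32.
2nd diffs: 8, 8 (constant).
So p_i = 4i^2 + 4i + 1.
Evaluating at i = 16 gives p_{16} = 1089.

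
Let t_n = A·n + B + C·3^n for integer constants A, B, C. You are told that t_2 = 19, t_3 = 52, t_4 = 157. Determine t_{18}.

774840931

Plug in n = 2, 3, 4: 2A + B + 9C = 19; 3A + B + 27C = 52; 4A + B + 81C = 157.
Subtracting the first from the second: A + 18C = 33.
Subtracting the second from the third: A + 54C = 105.
Solving: C = 2, A = -3, then B = 7.
Hence t_{18} = -3·18 + 7 + 2·387420489 = 774840931.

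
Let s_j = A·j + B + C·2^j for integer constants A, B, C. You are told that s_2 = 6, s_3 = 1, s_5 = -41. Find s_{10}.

-2010

Write the equations: 2A + B + 4C = 6; 3A + B + 8C = 1; 5A + B + 32C = -41.
Subtracting the first from the second: A + 4C = -5.
Subtracting the second from the third: 2A + 24C = -42.
Solving: C = -2, A = 3, then B = 8.
Therefore s_{10} = 30 + 8 + (-2)·1024 = -2010.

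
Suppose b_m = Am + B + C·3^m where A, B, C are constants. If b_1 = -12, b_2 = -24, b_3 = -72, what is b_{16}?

-129140076

Write the equations: A + B + 3C = -12; 2A + B + 9C = -24; 3A + B + 27C = -72.
Subtracting the first from the second: A + 6C = -12.
Subtracting the second from the third: A + 18C = -48.
Solving: C = -3, A = 6, then B = -9.
Hence b_{16} = 6·16 + (-9) + (-3)·43046721 = -129140076.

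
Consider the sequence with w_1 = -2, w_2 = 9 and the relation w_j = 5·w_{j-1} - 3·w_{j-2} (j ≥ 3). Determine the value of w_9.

Step forward from the initial values:
w_3 = 51;  w_4 = 228;  w_5 = 987;  w_6 = 4251;  w_7 = 18294;  w_8 = 78717;  w_9 = 338703.

338703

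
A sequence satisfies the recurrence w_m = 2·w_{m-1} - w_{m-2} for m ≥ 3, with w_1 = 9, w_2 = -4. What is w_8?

Applying the relation repeatedly:
w_3 = -17;  w_4 = -30;  w_5 = -43;  w_6 = -56;  w_7 = -69;  w_8 = -82.
(Characteristic roots are 1 and 1.)

-82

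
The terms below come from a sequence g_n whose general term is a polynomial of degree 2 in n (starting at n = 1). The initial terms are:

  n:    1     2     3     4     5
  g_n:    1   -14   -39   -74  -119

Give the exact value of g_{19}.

1st diffs: -15, -25, -35, -45.
2nd diffs: -10, -10, -10 (constant).
Newton forward-difference form: g_n = 1 + (-15)·C(n-1,1) + (-10)·C(n-1,2).
At n = 19: n-1 = 18, so g_{19} = 1 - 270 - 1530 = -1799.

-1799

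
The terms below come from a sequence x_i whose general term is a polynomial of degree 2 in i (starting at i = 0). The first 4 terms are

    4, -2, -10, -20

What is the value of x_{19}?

-452

1st diffs: -6, -8, -10.
2nd diffs: -2, -2 (constant).
So x_i = -i^2 - 5i + 4.
Evaluating at i = 19 gives x_{19} = -452.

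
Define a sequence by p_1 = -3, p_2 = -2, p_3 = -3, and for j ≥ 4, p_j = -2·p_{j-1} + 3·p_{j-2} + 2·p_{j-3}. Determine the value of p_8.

Iterate the recurrence:
p_4 = -6;  p_5 = -1;  p_6 = -22;  p_7 = 29;  p_8 = -126.

-126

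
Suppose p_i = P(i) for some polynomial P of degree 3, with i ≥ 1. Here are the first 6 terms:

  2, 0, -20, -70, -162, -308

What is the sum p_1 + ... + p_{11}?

1st diffs: -2, -20, -50, -92, -146.
2nd diffs: -18, -30, -42, -54.
3rd diffs: -12, -12, -12 (constant).
So p_i = -2i^3 + 3i^2 + 3i - 2.
Continuing: …, -520, -810, -1190, -1672, …, p_{11} = -2268.
Summing i = 1..11 (11 terms) gives -7018.

-7018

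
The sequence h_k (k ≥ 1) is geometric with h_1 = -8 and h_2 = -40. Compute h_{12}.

Common ratio r = 5.
h_k = (-8)·5^(k-1).
h_{12} = (-8)·5^11 = -390625000.

-390625000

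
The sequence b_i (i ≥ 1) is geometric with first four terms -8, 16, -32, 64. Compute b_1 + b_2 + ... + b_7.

Common ratio r = -2.
b_i = (-8)·(-2)^(i-1).
S = (-8)·((-2)^7 - 1)/(-2 - 1) = (-8)·(-128 - 1)/(-3) = -344.

-344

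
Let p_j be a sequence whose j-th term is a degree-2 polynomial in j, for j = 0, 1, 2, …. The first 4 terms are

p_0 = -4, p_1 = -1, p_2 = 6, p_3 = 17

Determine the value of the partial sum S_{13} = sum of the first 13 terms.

1326

1st diffs: 3, 7, 11.
2nd diffs: 4, 4 (constant).
Newton forward-difference form: p_j = -4 + 3·C(j,1) + 4·C(j,2).
Continuing: …, 32, 51, 74, 101, …, p_{12} = 296.
Summing j = 0..12 (13 terms) gives 1326.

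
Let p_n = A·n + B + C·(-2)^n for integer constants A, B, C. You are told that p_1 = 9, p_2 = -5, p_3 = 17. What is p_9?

1013

Write the equations: A + B - 2C = 9; 2A + B + 4C = -5; 3A + B - 8C = 17.
Subtracting the first from the second: A + 6C = -14.
Subtracting the second from the third: A - 12C = 22.
Solving: C = -2, A = -2, then B = 7.
Therefore p_9 = -18 + 7 + (-2)·(-512) = 1013.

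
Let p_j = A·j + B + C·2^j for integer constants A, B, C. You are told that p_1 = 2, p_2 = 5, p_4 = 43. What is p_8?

983

The three given values yield: A + B + 2C = 2; 2A + B + 4C = 5; 4A + B + 16C = 43.
Subtracting the first from the second: A + 2C = 3.
Subtracting the second from the third: 2A + 12C = 38.
Solving: C = 4, A = -5, then B = -1.
Hence p_8 = -5·8 + (-1) + 4·256 = 983.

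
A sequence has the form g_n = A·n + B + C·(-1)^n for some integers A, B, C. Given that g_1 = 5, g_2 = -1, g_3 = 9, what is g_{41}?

The three given values yield: A + B - C = 5; 2A + B + C = -1; 3A + B - C = 9.
Subtracting the first from the second: A + 2C = -6.
Subtracting the second from the third: A - 2C = 10.
Solving: C = -4, A = 2, then B = -1.
So g_n = 2·n + (-1) + (-4)·(-1)^n; at n=41 this is 85.

85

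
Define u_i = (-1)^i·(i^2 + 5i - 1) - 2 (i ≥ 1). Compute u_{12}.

201

(-1)^12 = 1; i^2 + 5i - 1 at i=12 is 203; so u_{12} = 201.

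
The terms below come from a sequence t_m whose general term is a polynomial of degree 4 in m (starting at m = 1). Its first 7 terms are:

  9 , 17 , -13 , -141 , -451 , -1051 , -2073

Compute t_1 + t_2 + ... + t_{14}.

-121086

1st diffs: 8, -30, -128, -310, -600, -1022.
2nd diffs: -38, -98, -182, -290, -422.
3rd diffs: -60, -84, -108, -132.
4th diffs: -24, -24, -24 (constant).
Newton forward-difference form: t_m = 9 + 8·C(m-1,1) + (-38)·C(m-1,2) + (-60)·C(m-1,3) + (-24)·C(m-1,4).
Continuing: …, -3673, -6031, -9351, -13861, …, t_{14} = -37171.
Summing m = 1..14 (14 terms) gives -121086.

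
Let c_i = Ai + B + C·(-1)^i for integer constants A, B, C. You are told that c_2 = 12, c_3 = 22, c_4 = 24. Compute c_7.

The three given values yield: 2A + B + C = 12; 3A + B - C = 22; 4A + B + C = 24.
Subtracting the first from the second: A - 2C = 10.
Subtracting the second from the third: A + 2C = 2.
Solving: C = -2, A = 6, then B = 2.
Hence c_7 = 6·7 + 2 + (-2)·(-1) = 46.

46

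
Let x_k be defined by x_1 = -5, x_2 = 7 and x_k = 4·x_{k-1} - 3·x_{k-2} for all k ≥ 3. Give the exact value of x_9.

39355

x_3 = 43;  x_4 = 151;  x_5 = 475;  x_6 = 1447;  x_7 = 4363;  x_8 = 13111;  x_9 = 39355.
(Characteristic roots are 3 and 1.)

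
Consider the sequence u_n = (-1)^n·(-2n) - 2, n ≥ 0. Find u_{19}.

(-1)^19 = -1; -2n at n=19 is -38; so u_{19} = 36.

36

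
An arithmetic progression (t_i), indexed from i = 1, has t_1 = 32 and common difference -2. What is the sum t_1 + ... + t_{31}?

62

t_i = 32 + (i - 1)·(-2).
t_{31} = -28; S = 31·(32 + (-28))/2 = 62.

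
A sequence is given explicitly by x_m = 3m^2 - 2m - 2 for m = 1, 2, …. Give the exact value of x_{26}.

1974

x_{26} = 3·26^2 - 2·26 - 2 = 1974.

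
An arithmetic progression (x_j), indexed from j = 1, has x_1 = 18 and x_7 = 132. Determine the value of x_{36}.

683

Common difference d = (132 - 18) / (7 - 1) = 19.
x_j = 18 + (j - 1)·19.
x_{36} = 18 + 35·19 = 683.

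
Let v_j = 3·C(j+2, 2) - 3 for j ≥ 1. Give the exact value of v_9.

162

C(11, 2) = 55, so v_9 = 162.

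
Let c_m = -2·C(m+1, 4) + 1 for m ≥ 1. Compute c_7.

C(8, 4) = 70, so c_7 = -139.

-139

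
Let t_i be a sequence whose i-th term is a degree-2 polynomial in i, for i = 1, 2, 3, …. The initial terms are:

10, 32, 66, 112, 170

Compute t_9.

1st diffs: 22, 34, 46, 58.
2nd diffs: 12, 12, 12 (constant).
Newton forward-difference form: t_i = 10 + 22·C(i-1,1) + 12·C(i-1,2).
At i = 9: i-1 = 8, so t_9 = 10 + 176 + 336 = 522.

522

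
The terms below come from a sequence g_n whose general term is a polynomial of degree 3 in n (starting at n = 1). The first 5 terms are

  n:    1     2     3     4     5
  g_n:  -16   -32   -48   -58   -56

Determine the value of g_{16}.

2474

1st diffs: -16, -16, -10, 2.
2nd diffs: 0, 6, 12.
3rd diffs: 6, 6 (constant).
So g_n = n^3 - 6n^2 - 5n - 6.
Evaluating at n = 16 gives g_{16} = 2474.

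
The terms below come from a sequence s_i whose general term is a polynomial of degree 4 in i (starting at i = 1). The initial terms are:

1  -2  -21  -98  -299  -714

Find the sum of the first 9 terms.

1st diffs: -3, -19, -77, -201, -415.
2nd diffs: -16, -58, -124, -214.
3rd diffs: -42, -66, -90.
4th diffs: -24, -24 (constant).
So s_i = -i^4 + 3i^3 - i^2 - 6i + 6.
Continuing: -1457, -2666, -4503.
Summing i = 1..9 (9 terms) gives -9759.

-9759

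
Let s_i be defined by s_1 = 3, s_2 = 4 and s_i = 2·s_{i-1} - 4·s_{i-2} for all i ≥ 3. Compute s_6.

32

Step forward from the initial values:
s_3 = -4;  s_4 = -24;  s_5 = -32;  s_6 = 32.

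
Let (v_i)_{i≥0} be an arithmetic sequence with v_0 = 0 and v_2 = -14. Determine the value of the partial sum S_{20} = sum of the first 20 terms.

Common difference d = (-14 - 0) / (2 - 0) = -7.
v_i = 0 + (i - 0)·(-7).
v_{19} = -133; S = 20·(0 + (-133))/2 = -1330.

-1330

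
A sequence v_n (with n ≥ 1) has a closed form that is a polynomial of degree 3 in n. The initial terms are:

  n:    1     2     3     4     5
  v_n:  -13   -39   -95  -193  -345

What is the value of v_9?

-1733

1st diffs: -26, -56, -98, -152.
2nd diffs: -30, -42, -54.
3rd diffs: -12, -12 (constant).
So v_n = -2n^3 - 3n^2 - 3n - 5.
Evaluating at n = 9 gives v_9 = -1733.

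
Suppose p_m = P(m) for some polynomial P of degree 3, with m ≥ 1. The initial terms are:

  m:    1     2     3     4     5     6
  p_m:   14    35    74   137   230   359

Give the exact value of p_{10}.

1355

1st diffs: 21, 39, 63, 93, 129.
2nd diffs: 18, 24, 30, 36.
3rd diffs: 6, 6, 6 (constant).
Newton forward-difference form: p_m = 14 + 21·C(m-1,1) + 18·C(m-1,2) + 6·C(m-1,3).
At m = 10: m-1 = 9, so p_{10} = 14 + 189 + 648 + 504 = 1355.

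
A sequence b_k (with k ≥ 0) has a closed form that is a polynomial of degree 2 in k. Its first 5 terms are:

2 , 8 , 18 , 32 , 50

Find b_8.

1st diffs: 6, 10, 14, 18.
2nd diffs: 4, 4, 4 (constant).
Newton forward-difference form: b_k = 2 + 6·C(k,1) + 4·C(k,2).
At k = 8: k = 8, so b_8 = 2 + 48 + 112 = 162.

162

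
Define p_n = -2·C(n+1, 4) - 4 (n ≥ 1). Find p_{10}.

-664

C(11, 4) = 330, so p_{10} = -664.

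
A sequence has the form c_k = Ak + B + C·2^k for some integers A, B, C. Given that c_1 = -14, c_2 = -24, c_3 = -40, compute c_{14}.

At k = 1, 2, 3: A + B + 2C = -14; 2A + B + 4C = -24; 3A + B + 8C = -40.
Subtracting the first from the second: A + 2C = -10.
Subtracting the second from the third: A + 4C = -16.
Solving: C = -3, A = -4, then B = -4.
Hence c_{14} = -4·14 + (-4) + (-3)·16384 = -49212.

-49212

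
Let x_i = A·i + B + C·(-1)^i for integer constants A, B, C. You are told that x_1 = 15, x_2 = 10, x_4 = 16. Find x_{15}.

57

The three given values yield: A + B - C = 15; 2A + B + C = 10; 4A + B + C = 16.
Subtracting the first from the second: A + 2C = -5.
Subtracting the second from the third: 2A = 6.
Solving: C = -4, A = 3, then B = 8.
So x_i = 3·i + 8 + (-4)·(-1)^i; at i=15 this is 57.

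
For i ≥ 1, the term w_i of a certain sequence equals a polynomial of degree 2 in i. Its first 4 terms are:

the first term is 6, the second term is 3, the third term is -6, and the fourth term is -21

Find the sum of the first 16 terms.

-3624

1st diffs: -3, -9, -15.
2nd diffs: -6, -6 (constant).
Newton forward-difference form: w_i = 6 + (-3)·C(i-1,1) + (-6)·C(i-1,2).
Continuing: …, -42, -69, -102, -141, …, w_{16} = -669.
Summing i = 1..16 (16 terms) gives -3624.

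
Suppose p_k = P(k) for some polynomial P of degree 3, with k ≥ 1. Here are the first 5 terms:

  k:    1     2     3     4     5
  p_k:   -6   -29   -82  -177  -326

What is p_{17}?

-10694

1st diffs: -23, -53, -95, -149.
2nd diffs: -30, -42, -54.
3rd diffs: -12, -12 (constant).
Newton forward-difference form: p_k = -6 + (-23)·C(k-1,1) + (-30)·C(k-1,2) + (-12)·C(k-1,3).
At k = 17: k-1 = 16, so p_{17} = -6 - 368 - 3600 - 6720 = -10694.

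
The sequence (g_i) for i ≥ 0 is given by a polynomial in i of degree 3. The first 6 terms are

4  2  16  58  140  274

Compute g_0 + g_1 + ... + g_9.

4390

1st diffs: -2, 14, 42, 82, 134.
2nd diffs: 16, 28, 40, 52.
3rd diffs: 12, 12, 12 (constant).
Newton forward-difference form: g_i = 4 + (-2)·C(i,1) + 16·C(i,2) + 12·C(i,3).
Continuing: 472, 746, 1108, 1570.
Summing i = 0..9 (10 terms) gives 4390.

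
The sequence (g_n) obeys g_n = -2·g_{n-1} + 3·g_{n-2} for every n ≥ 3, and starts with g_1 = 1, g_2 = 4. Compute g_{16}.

10761682

g_3 = -5;  g_4 = 22;  g_5 = -59;  …;  g_{13} = -398579;  g_{14} = 1195744;  g_{15} = -3587225;  g_{16} = 10761682.
(Characteristic roots are 1 and -3.)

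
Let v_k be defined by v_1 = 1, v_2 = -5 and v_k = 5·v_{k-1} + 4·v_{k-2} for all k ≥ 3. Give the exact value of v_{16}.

Applying the relation repeatedly:
v_3 = -21  v_4 = -125  v_5 = -709  …  v_{13} = -792218629  v_{14} = -4516883725  v_{15} = -25753293141  v_{16} = -146834000605.

-146834000605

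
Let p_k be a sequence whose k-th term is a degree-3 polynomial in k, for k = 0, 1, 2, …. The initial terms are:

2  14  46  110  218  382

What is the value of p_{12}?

4106

1st diffs: 12, 32, 64, 108, 164.
2nd diffs: 20, 32, 44, 56.
3rd diffs: 12, 12, 12 (constant).
So p_k = 2k^3 + 4k^2 + 6k + 2.
Evaluating at k = 12 gives p_{12} = 4106.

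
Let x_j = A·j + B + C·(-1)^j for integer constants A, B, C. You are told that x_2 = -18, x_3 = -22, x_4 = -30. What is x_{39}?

-238

The three given values yield: 2A + B + C = -18; 3A + B - C = -22; 4A + B + C = -30.
Subtracting the first from the second: A - 2C = -4.
Subtracting the second from the third: A + 2C = -8.
Solving: C = -1, A = -6, then B = -5.
Therefore x_{39} = -234 + (-5) + (-1)·(-1) = -238.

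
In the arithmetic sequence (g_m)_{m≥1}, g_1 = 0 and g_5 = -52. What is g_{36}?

-455

Common difference d = (-52 - 0) / (5 - 1) = -13.
g_m = 0 + (m - 1)·(-13).
g_{36} = 0 + 35·(-13) = -455.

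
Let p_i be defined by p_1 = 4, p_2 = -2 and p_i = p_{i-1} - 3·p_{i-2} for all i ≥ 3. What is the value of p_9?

Compute successive terms:
p_3 = -14, p_4 = -8, p_5 = 34, p_6 = 58, p_7 = -44, p_8 = -218, p_9 = -86.

-86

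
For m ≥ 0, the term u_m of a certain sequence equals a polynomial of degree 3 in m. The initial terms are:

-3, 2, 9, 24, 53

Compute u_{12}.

1st diffs: 5, 7, 15, 29.
2nd diffs: 2, 8, 14.
3rd diffs: 6, 6 (constant).
So u_m = m^3 - 2m^2 + 6m - 3.
Evaluating at m = 12 gives u_{12} = 1509.

1509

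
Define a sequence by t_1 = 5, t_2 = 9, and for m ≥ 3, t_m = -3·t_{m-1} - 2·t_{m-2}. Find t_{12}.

Applying the relation repeatedly:
t_3 = -37, t_4 = 93, t_5 = -205, t_6 = 429, t_7 = -877, t_8 = 1773, t_9 = -3565, t_{10} = 7149, t_{11} = -14317, t_{12} = 28653.
(Characteristic roots are -1 and -2.)

28653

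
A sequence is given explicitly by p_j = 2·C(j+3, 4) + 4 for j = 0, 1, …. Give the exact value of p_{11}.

C(14, 4) = 1001, so p_{11} = 2006.

2006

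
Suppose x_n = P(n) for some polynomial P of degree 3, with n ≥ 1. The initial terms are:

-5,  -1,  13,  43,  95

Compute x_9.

1st diffs: 4, 14, 30, 52.
2nd diffs: 10, 16, 22.
3rd diffs: 6, 6 (constant).
Newton forward-difference form: x_n = -5 + 4·C(n-1,1) + 10·C(n-1,2) + 6·C(n-1,3).
At n = 9: n-1 = 8, so x_9 = -5 + 32 + 280 + 336 = 643.

643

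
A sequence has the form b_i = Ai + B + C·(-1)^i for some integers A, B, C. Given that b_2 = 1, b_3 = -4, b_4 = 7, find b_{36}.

Plug in i = 2, 3, 4: 2A + B + C = 1; 3A + B - C = -4; 4A + B + C = 7.
Subtracting the first from the second: A - 2C = -5.
Subtracting the second from the third: A + 2C = 11.
Solving: C = 4, A = 3, then B = -9.
Hence b_{36} = 3·36 + (-9) + 4·1 = 103.

103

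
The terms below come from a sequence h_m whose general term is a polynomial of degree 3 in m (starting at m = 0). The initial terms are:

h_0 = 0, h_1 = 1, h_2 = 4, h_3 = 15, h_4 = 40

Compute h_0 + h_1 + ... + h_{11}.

1st diffs: 1, 3, 11, 25.
2nd diffs: 2, 8, 14.
3rd diffs: 6, 6 (constant).
So h_m = m^3 - 2m^2 + 2m.
Continuing: …, 85, 156, 259, 400, …, h_{11} = 1111.
Summing m = 0..11 (12 terms) gives 3476.

3476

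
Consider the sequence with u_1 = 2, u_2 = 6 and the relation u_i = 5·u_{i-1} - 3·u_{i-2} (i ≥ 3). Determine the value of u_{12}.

11954892

u_3 = 24;  u_4 = 102;  u_5 = 438;  u_6 = 1884;  u_7 = 8106;  u_8 = 34878;  u_9 = 150072;  u_{10} = 645726;  u_{11} = 2778414;  u_{12} = 11954892.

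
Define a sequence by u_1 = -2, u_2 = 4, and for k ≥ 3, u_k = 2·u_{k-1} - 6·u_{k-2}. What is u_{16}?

-1805312

Iterate the recurrence:
u_3 = 20; u_4 = 16; u_5 = -88; …; u_{13} = 87680; u_{14} = 376576; u_{15} = 227072; u_{16} = -1805312.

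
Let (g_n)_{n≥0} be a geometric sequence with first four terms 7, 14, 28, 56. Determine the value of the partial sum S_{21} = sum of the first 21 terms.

Common ratio r = 2.
g_n = 7·2^(n-0).
S = 7·(2^21 - 1)/(2 - 1) = 7·(2097152 - 1)/(1) = 14680057.

14680057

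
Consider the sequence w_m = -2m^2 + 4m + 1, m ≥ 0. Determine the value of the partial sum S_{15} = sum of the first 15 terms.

-1595

Over m = 0..14: Σm = 105, Σm² = 1015.
Total = (-2)·1015 + (4)·105 + (1)·15 = -1595.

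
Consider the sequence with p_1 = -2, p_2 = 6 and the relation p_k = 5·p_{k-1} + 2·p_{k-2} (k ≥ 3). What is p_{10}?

Step forward from the initial values:
p_3 = 26;  p_4 = 142;  p_5 = 762;  p_6 = 4094;  p_7 = 21994;  p_8 = 118158;  p_9 = 634778;  p_{10} = 3410206.

3410206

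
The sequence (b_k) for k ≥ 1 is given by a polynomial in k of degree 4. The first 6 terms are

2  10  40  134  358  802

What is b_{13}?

1st diffs: 8, 30, 94, 224, 444.
2nd diffs: 22, 64, 130, 220.
3rd diffs: 42, 66, 90.
4th diffs: 24, 24 (constant).
So b_k = k^4 - 3k^3 + 4k^2 + 2k - 2.
Evaluating at k = 13 gives b_{13} = 22670.

22670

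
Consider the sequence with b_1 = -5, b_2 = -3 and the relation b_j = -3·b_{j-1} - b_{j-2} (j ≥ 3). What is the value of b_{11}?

33215

Step forward from the initial values:
b_3 = 14;  b_4 = -39;  b_5 = 103;  b_6 = -270;  b_7 = 707;  b_8 = -1851;  b_9 = 4846;  b_{10} = -12687;  b_{11} = 33215.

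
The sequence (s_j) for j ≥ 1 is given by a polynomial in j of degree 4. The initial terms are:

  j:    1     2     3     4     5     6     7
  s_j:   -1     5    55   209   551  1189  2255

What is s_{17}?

82655

1st diffs: 6, 50, 154, 342, 638, 1066.
2nd diffs: 44, 104, 188, 296, 428.
3rd diffs: 60, 84, 108, 132.
4th diffs: 24, 24, 24 (constant).
Newton forward-difference form: s_j = -1 + 6·C(j-1,1) + 44·C(j-1,2) + 60·C(j-1,3) + 24·C(j-1,4).
At j = 17: j-1 = 16, so s_{17} = -1 + 96 + 5280 + 33600 + 43680 = 82655.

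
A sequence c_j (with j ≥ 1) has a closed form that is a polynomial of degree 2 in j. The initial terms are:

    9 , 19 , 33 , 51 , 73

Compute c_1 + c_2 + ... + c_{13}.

1st diffs: 10, 14, 18, 22.
2nd diffs: 4, 4, 4 (constant).
So c_j = 2j^2 + 4j + 3.
Continuing: …, 99, 129, 163, 201, …, c_{13} = 393.
Summing j = 1..13 (13 terms) gives 2041.

2041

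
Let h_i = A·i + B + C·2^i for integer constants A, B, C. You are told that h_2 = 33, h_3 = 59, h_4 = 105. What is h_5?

191

The three given values yield: 2A + B + 4C = 33; 3A + B + 8C = 59; 4A + B + 16C = 105.
Subtracting the first from the second: A + 4C = 26.
Subtracting the second from the third: A + 8C = 46.
Solving: C = 5, A = 6, then B = 1.
Hence h_5 = 6·5 + 1 + 5·32 = 191.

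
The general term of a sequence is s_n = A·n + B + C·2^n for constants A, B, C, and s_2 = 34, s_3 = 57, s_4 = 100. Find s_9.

2595

Plug in n = 2, 3, 4: 2A + B + 4C = 34; 3A + B + 8C = 57; 4A + B + 16C = 100.
Subtracting the first from the second: A + 4C = 23.
Subtracting the second from the third: A + 8C = 43.
Solving: C = 5, A = 3, then B = 8.
So s_n = 3·n + 8 + 5·2^n; at n=9 this is 2595.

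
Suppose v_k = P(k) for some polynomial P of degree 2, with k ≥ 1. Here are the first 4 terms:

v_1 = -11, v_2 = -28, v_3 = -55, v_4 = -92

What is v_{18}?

1st diffs: -17, -27, -37.
2nd diffs: -10, -10 (constant).
Newton forward-difference form: v_k = -11 + (-17)·C(k-1,1) + (-10)·C(k-1,2).
At k = 18: k-1 = 17, so v_{18} = -11 - 289 - 1360 = -1660.

-1660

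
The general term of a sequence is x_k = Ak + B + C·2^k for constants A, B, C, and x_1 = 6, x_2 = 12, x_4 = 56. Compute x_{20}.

The three given values yield: A + B + 2C = 6; 2A + B + 4C = 12; 4A + B + 16C = 56.
Subtracting the first from the second: A + 2C = 6.
Subtracting the second from the third: 2A + 12C = 44.
Solving: C = 4, A = -2, then B = 0.
Hence x_{20} = -2·20 + 0 + 4·1048576 = 4194264.

4194264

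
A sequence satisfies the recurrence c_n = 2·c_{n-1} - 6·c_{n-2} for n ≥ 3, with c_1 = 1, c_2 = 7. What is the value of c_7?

512

Step forward from the initial values:
c_3 = 8  c_4 = -26  c_5 = -100  c_6 = -44  c_7 = 512.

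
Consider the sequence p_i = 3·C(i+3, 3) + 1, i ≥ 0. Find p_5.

169

C(8, 3) = 56, so p_5 = 169.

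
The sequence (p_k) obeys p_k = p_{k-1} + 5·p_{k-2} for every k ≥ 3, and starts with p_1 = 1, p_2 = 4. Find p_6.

Compute successive terms:
p_3 = 9;  p_4 = 29;  p_5 = 74;  p_6 = 219.

219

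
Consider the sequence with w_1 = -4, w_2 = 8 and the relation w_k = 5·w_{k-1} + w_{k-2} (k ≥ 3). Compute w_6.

5068

Step forward from the initial values:
w_3 = 36; w_4 = 188; w_5 = 976; w_6 = 5068.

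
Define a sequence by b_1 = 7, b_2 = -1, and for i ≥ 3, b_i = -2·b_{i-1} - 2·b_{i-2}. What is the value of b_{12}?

416

Step forward from the initial values:
b_3 = -12;  b_4 = 26;  b_5 = -28;  b_6 = 4;  b_7 = 48;  b_8 = -104;  b_9 = 112;  b_{10} = -16;  b_{11} = -192;  b_{12} = 416.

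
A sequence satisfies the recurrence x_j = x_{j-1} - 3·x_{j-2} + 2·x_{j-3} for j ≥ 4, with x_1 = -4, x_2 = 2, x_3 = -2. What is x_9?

-98

Step forward from the initial values:
x_4 = -16; x_5 = -6; x_6 = 38; x_7 = 24; x_8 = -102; x_9 = -98.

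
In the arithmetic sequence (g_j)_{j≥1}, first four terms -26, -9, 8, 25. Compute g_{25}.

Common difference d = 17.
g_j = -26 + (j - 1)·17.
g_{25} = -26 + 24·17 = 382.

382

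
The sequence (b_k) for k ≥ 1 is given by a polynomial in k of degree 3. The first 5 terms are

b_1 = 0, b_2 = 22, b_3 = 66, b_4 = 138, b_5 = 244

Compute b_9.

1128

1st diffs: 22, 44, 72, 106.
2nd diffs: 22, 28, 34.
3rd diffs: 6, 6 (constant).
So b_k = k^3 + 5k^2 - 6.
Evaluating at k = 9 gives b_9 = 1128.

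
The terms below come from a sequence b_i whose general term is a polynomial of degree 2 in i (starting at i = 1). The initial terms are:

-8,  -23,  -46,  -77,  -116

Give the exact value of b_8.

1st diffs: -15, -23, -31, -39.
2nd diffs: -8, -8, -8 (constant).
Newton forward-difference form: b_i = -8 + (-15)·C(i-1,1) + (-8)·C(i-1,2).
At i = 8: i-1 = 7, so b_8 = -8 - 105 - 168 = -281.

-281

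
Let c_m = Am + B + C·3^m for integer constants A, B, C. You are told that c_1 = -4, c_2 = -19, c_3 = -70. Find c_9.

-59020

At m = 1, 2, 3: A + B + 3C = -4; 2A + B + 9C = -19; 3A + B + 27C = -70.
Subtracting the first from the second: A + 6C = -15.
Subtracting the second from the third: A + 18C = -51.
Solving: C = -3, A = 3, then B = 2.
So c_m = 3·m + 2 + (-3)·3^m; at m=9 this is -59020.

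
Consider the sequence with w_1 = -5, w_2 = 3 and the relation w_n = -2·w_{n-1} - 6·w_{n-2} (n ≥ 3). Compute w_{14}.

-486336

Step forward from the initial values:
w_3 = 24;  w_4 = -66;  w_5 = -12;  …;  w_{11} = -24960;  w_{12} = 93408;  w_{13} = -37056;  w_{14} = -486336.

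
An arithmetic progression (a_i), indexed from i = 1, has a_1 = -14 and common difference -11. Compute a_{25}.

a_i = -14 + (i - 1)·(-11).
a_{25} = -14 + 24·(-11) = -278.

-278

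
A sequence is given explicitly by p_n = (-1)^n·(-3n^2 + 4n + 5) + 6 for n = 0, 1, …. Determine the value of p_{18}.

-889

(-1)^18 = 1; -3n^2 + 4n + 5 at n=18 is -895; so p_{18} = -889.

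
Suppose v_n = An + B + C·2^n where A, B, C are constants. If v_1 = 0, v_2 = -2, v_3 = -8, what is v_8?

The three given values yield: A + B + 2C = 0; 2A + B + 4C = -2; 3A + B + 8C = -8.
Subtracting the first from the second: A + 2C = -2.
Subtracting the second from the third: A + 4C = -6.
Solving: C = -2, A = 2, then B = 2.
So v_n = 2·n + 2 + (-2)·2^n; at n=8 this is -494.

-494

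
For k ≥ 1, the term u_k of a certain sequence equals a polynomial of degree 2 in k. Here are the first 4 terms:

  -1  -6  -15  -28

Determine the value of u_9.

1st diffs: -5, -9, -13.
2nd diffs: -4, -4 (constant).
Newton forward-difference form: u_k = -1 + (-5)·C(k-1,1) + (-4)·C(k-1,2).
At k = 9: k-1 = 8, so u_9 = -1 - 40 - 112 = -153.

-153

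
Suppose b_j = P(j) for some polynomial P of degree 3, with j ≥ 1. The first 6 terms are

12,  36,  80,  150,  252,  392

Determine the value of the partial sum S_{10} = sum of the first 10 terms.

1st diffs: 24, 44, 70, 102, 140.
2nd diffs: 20, 26, 32, 38.
3rd diffs: 6, 6, 6 (constant).
So b_j = j^3 + 4j^2 + 5j + 2.
Continuing: 576, 810, 1100, 1452.
Summing j = 1..10 (10 terms) gives 4860.

4860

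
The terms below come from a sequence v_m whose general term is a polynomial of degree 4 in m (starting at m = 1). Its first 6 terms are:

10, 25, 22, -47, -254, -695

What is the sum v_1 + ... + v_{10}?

-17513

1st diffs: 15, -3, -69, -207, -441.
2nd diffs: -18, -66, -138, -234.
3rd diffs: -48, -72, -96.
4th diffs: -24, -24 (constant).
So v_m = -m^4 + 2m^3 + 4m^2 + 4m + 1.
Continuing: -1490, -2783, -4742, -7559.
Summing m = 1..10 (10 terms) gives -17513.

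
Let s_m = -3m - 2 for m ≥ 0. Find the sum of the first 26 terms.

Over m = 0..25: Σm = 325.
Total = (-3)·325 + (-2)·26 = -1027.

-1027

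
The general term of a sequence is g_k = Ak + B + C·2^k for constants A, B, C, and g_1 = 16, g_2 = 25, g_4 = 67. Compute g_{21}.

Plug in k = 1, 2, 4: A + B + 2C = 16; 2A + B + 4C = 25; 4A + B + 16C = 67.
Subtracting the first from the second: A + 2C = 9.
Subtracting the second from the third: 2A + 12C = 42.
Solving: C = 3, A = 3, then B = 7.
Hence g_{21} = 3·21 + 7 + 3·2097152 = 6291526.

6291526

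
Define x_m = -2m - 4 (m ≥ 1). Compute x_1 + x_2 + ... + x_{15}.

-300

Over m = 1..15: Σm = 120.
Total = (-2)·120 + (-4)·15 = -300.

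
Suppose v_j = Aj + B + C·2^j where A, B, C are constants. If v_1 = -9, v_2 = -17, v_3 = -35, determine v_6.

-309

At j = 1, 2, 3: A + B + 2C = -9; 2A + B + 4C = -17; 3A + B + 8C = -35.
Subtracting the first from the second: A + 2C = -8.
Subtracting the second from the third: A + 4C = -18.
Solving: C = -5, A = 2, then B = -1.
Therefore v_6 = 12 + (-1) + (-5)·64 = -309.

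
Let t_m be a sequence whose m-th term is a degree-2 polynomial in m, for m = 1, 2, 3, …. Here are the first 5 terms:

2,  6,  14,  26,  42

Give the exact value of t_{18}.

614

1st diffs: 4, 8, 12, 16.
2nd diffs: 4, 4, 4 (constant).
So t_m = 2m^2 - 2m + 2.
Evaluating at m = 18 gives t_{18} = 614.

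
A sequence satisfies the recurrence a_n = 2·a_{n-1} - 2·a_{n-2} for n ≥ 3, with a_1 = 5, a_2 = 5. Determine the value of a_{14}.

Compute successive terms:
a_3 = 0, a_4 = -10, a_5 = -20, …, a_{11} = 0, a_{12} = -160, a_{13} = -320, a_{14} = -320.

-320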